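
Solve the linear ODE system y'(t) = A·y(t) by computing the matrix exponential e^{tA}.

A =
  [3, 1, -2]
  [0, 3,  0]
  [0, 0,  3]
e^{tA} =
  [exp(3*t), t*exp(3*t), -2*t*exp(3*t)]
  [0, exp(3*t), 0]
  [0, 0, exp(3*t)]

Strategy: write A = P · J · P⁻¹ where J is a Jordan canonical form, so e^{tA} = P · e^{tJ} · P⁻¹, and e^{tJ} can be computed block-by-block.

A has Jordan form
J =
  [3, 1, 0]
  [0, 3, 0]
  [0, 0, 3]
(up to reordering of blocks).

Per-block formulas:
  For a 1×1 block at λ = 3: exp(t · [3]) = [e^(3t)].
  For a 2×2 Jordan block J_2(3): exp(t · J_2(3)) = e^(3t)·(I + t·N), where N is the 2×2 nilpotent shift.

After assembling e^{tJ} and conjugating by P, we get:

e^{tA} =
  [exp(3*t), t*exp(3*t), -2*t*exp(3*t)]
  [0, exp(3*t), 0]
  [0, 0, exp(3*t)]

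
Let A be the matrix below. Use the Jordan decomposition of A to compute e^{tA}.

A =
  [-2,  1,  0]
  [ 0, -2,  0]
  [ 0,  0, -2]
e^{tA} =
  [exp(-2*t), t*exp(-2*t), 0]
  [0, exp(-2*t), 0]
  [0, 0, exp(-2*t)]

Strategy: write A = P · J · P⁻¹ where J is a Jordan canonical form, so e^{tA} = P · e^{tJ} · P⁻¹, and e^{tJ} can be computed block-by-block.

A has Jordan form
J =
  [-2,  1,  0]
  [ 0, -2,  0]
  [ 0,  0, -2]
(up to reordering of blocks).

Per-block formulas:
  For a 1×1 block at λ = -2: exp(t · [-2]) = [e^(-2t)].
  For a 2×2 Jordan block J_2(-2): exp(t · J_2(-2)) = e^(-2t)·(I + t·N), where N is the 2×2 nilpotent shift.

After assembling e^{tJ} and conjugating by P, we get:

e^{tA} =
  [exp(-2*t), t*exp(-2*t), 0]
  [0, exp(-2*t), 0]
  [0, 0, exp(-2*t)]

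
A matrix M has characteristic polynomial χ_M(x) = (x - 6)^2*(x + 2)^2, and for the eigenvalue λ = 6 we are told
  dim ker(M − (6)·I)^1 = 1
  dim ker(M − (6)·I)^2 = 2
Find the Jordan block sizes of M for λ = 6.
Block sizes for λ = 6: [2]

From the dimensions of kernels of powers, the number of Jordan blocks of size at least j is d_j − d_{j−1} where d_j = dim ker(N^j) (with d_0 = 0). Computing the differences gives [1, 1].
The number of blocks of size exactly k is (#blocks of size ≥ k) − (#blocks of size ≥ k + 1), so the partition is: 1 block(s) of size 2.
In nonincreasing order the block sizes are [2].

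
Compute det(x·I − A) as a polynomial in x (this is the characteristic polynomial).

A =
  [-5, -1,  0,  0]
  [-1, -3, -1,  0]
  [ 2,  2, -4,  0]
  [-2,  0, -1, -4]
x^4 + 16*x^3 + 96*x^2 + 256*x + 256

Expanding det(x·I − A) (e.g. by cofactor expansion or by noting that A is similar to its Jordan form J, which has the same characteristic polynomial as A) gives
  χ_A(x) = x^4 + 16*x^3 + 96*x^2 + 256*x + 256
which factors as (x + 4)^4. The eigenvalues (with algebraic multiplicities) are λ = -4 with multiplicity 4.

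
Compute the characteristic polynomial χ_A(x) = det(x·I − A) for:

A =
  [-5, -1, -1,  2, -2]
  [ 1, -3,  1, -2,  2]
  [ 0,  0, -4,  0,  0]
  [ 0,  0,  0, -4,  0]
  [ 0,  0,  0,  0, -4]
x^5 + 20*x^4 + 160*x^3 + 640*x^2 + 1280*x + 1024

Expanding det(x·I − A) (e.g. by cofactor expansion or by noting that A is similar to its Jordan form J, which has the same characteristic polynomial as A) gives
  χ_A(x) = x^5 + 20*x^4 + 160*x^3 + 640*x^2 + 1280*x + 1024
which factors as (x + 4)^5. The eigenvalues (with algebraic multiplicities) are λ = -4 with multiplicity 5.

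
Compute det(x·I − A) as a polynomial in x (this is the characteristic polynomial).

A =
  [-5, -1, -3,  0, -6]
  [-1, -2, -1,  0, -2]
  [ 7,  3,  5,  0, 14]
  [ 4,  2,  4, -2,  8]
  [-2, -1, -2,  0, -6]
x^5 + 10*x^4 + 40*x^3 + 80*x^2 + 80*x + 32

Expanding det(x·I − A) (e.g. by cofactor expansion or by noting that A is similar to its Jordan form J, which has the same characteristic polynomial as A) gives
  χ_A(x) = x^5 + 10*x^4 + 40*x^3 + 80*x^2 + 80*x + 32
which factors as (x + 2)^5. The eigenvalues (with algebraic multiplicities) are λ = -2 with multiplicity 5.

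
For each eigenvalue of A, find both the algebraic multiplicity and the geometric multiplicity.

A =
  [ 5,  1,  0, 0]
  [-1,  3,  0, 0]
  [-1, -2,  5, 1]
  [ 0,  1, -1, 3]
λ = 4: alg = 4, geom = 2

Step 1 — factor the characteristic polynomial to read off the algebraic multiplicities:
  χ_A(x) = (x - 4)^4

Step 2 — compute geometric multiplicities via the rank-nullity identity g(λ) = n − rank(A − λI):
  rank(A − (4)·I) = 2, so dim ker(A − (4)·I) = n − 2 = 2

Summary:
  λ = 4: algebraic multiplicity = 4, geometric multiplicity = 2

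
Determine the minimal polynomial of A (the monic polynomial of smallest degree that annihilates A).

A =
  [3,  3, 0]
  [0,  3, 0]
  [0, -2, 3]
x^2 - 6*x + 9

The characteristic polynomial is χ_A(x) = (x - 3)^3, so the eigenvalues are known. The minimal polynomial is
  m_A(x) = Π_λ (x − λ)^{k_λ}
where k_λ is the size of the *largest* Jordan block for λ (equivalently, the smallest k with (A − λI)^k v = 0 for every generalised eigenvector v of λ).

  λ = 3: largest Jordan block has size 2, contributing (x − 3)^2

So m_A(x) = (x - 3)^2 = x^2 - 6*x + 9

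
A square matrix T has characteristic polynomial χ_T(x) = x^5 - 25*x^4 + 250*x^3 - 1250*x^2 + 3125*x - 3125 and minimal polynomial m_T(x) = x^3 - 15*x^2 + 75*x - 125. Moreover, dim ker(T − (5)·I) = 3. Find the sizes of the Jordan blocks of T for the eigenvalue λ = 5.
Block sizes for λ = 5: [3, 1, 1]

Step 1 — from the characteristic polynomial, algebraic multiplicity of λ = 5 is 5. From dim ker(T − (5)·I) = 3, there are exactly 3 Jordan blocks for λ = 5.
Step 2 — from the minimal polynomial, the factor (x − 5)^3 tells us the largest block for λ = 5 has size 3.
Step 3 — with total size 5, 3 blocks, and largest block 3, the block sizes (in nonincreasing order) are [3, 1, 1].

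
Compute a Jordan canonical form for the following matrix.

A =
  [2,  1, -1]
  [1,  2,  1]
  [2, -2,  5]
J_2(3) ⊕ J_1(3)

The characteristic polynomial is
  det(x·I − A) = x^3 - 9*x^2 + 27*x - 27 = (x - 3)^3

Eigenvalues and multiplicities (the geometric multiplicity of λ is n − rank(A − λI), which equals the number of Jordan blocks for λ):
  λ = 3: algebraic multiplicity = 3, geometric multiplicity = 2

Determining the block sizes for each eigenvalue:
  λ = 3: 2 blocks summing to 3 forces exactly one block of size 2 and the rest size 1 → block sizes [2, 1]

Assembling the blocks gives a Jordan form
J =
  [3, 1, 0]
  [0, 3, 0]
  [0, 0, 3]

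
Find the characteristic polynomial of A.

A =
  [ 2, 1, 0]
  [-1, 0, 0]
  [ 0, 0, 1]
x^3 - 3*x^2 + 3*x - 1

Expanding det(x·I − A) (e.g. by cofactor expansion or by noting that A is similar to its Jordan form J, which has the same characteristic polynomial as A) gives
  χ_A(x) = x^3 - 3*x^2 + 3*x - 1
which factors as (x - 1)^3. The eigenvalues (with algebraic multiplicities) are λ = 1 with multiplicity 3.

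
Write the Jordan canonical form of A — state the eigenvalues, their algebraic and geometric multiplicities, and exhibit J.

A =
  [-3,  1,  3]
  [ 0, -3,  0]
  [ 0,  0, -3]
J_2(-3) ⊕ J_1(-3)

The characteristic polynomial is
  det(x·I − A) = x^3 + 9*x^2 + 27*x + 27 = (x + 3)^3

Eigenvalues and multiplicities (the geometric multiplicity of λ is n − rank(A − λI), which equals the number of Jordan blocks for λ):
  λ = -3: algebraic multiplicity = 3, geometric multiplicity = 2

Determining the block sizes for each eigenvalue:
  λ = -3: 2 blocks summing to 3 forces exactly one block of size 2 and the rest size 1 → block sizes [2, 1]

Assembling the blocks gives a Jordan form
J =
  [-3,  1,  0]
  [ 0, -3,  0]
  [ 0,  0, -3]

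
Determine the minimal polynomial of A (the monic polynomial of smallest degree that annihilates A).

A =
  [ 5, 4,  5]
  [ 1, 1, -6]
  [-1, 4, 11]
x^3 - 17*x^2 + 96*x - 180

The characteristic polynomial is χ_A(x) = (x - 6)^2*(x - 5), so the eigenvalues are known. The minimal polynomial is
  m_A(x) = Π_λ (x − λ)^{k_λ}
where k_λ is the size of the *largest* Jordan block for λ (equivalently, the smallest k with (A − λI)^k v = 0 for every generalised eigenvector v of λ).

  λ = 5: largest Jordan block has size 1, contributing (x − 5)
  λ = 6: largest Jordan block has size 2, contributing (x − 6)^2

So m_A(x) = (x - 6)^2*(x - 5) = x^3 - 17*x^2 + 96*x - 180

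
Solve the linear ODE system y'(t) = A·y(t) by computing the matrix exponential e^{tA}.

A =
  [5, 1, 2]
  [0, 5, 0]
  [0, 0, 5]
e^{tA} =
  [exp(5*t), t*exp(5*t), 2*t*exp(5*t)]
  [0, exp(5*t), 0]
  [0, 0, exp(5*t)]

Strategy: write A = P · J · P⁻¹ where J is a Jordan canonical form, so e^{tA} = P · e^{tJ} · P⁻¹, and e^{tJ} can be computed block-by-block.

A has Jordan form
J =
  [5, 1, 0]
  [0, 5, 0]
  [0, 0, 5]
(up to reordering of blocks).

Per-block formulas:
  For a 2×2 Jordan block J_2(5): exp(t · J_2(5)) = e^(5t)·(I + t·N), where N is the 2×2 nilpotent shift.
  For a 1×1 block at λ = 5: exp(t · [5]) = [e^(5t)].

After assembling e^{tJ} and conjugating by P, we get:

e^{tA} =
  [exp(5*t), t*exp(5*t), 2*t*exp(5*t)]
  [0, exp(5*t), 0]
  [0, 0, exp(5*t)]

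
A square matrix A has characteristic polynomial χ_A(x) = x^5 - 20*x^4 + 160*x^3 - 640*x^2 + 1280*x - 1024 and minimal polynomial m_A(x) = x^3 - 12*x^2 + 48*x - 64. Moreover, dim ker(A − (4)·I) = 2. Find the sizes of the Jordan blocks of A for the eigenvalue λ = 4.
Block sizes for λ = 4: [3, 2]

Step 1 — from the characteristic polynomial, algebraic multiplicity of λ = 4 is 5. From dim ker(A − (4)·I) = 2, there are exactly 2 Jordan blocks for λ = 4.
Step 2 — from the minimal polynomial, the factor (x − 4)^3 tells us the largest block for λ = 4 has size 3.
Step 3 — with total size 5, 2 blocks, and largest block 3, the block sizes (in nonincreasing order) are [3, 2].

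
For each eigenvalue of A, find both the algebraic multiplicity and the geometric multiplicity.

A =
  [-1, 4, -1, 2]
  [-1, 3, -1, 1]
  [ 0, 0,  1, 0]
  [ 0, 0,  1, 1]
λ = 1: alg = 4, geom = 2

Step 1 — factor the characteristic polynomial to read off the algebraic multiplicities:
  χ_A(x) = (x - 1)^4

Step 2 — compute geometric multiplicities via the rank-nullity identity g(λ) = n − rank(A − λI):
  rank(A − (1)·I) = 2, so dim ker(A − (1)·I) = n − 2 = 2

Summary:
  λ = 1: algebraic multiplicity = 4, geometric multiplicity = 2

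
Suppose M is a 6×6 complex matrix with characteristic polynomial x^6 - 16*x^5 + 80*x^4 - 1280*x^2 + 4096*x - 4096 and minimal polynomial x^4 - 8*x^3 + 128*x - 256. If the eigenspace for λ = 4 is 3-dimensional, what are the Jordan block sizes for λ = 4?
Block sizes for λ = 4: [3, 1, 1]

Step 1 — from the characteristic polynomial, algebraic multiplicity of λ = 4 is 5. From dim ker(M − (4)·I) = 3, there are exactly 3 Jordan blocks for λ = 4.
Step 2 — from the minimal polynomial, the factor (x − 4)^3 tells us the largest block for λ = 4 has size 3.
Step 3 — with total size 5, 3 blocks, and largest block 3, the block sizes (in nonincreasing order) are [3, 1, 1].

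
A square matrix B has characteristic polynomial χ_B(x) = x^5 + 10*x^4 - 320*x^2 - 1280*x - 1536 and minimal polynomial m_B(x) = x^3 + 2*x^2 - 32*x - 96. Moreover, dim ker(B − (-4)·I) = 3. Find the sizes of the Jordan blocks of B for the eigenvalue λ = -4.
Block sizes for λ = -4: [2, 1, 1]

Step 1 — from the characteristic polynomial, algebraic multiplicity of λ = -4 is 4. From dim ker(B − (-4)·I) = 3, there are exactly 3 Jordan blocks for λ = -4.
Step 2 — from the minimal polynomial, the factor (x + 4)^2 tells us the largest block for λ = -4 has size 2.
Step 3 — with total size 4, 3 blocks, and largest block 2, the block sizes (in nonincreasing order) are [2, 1, 1].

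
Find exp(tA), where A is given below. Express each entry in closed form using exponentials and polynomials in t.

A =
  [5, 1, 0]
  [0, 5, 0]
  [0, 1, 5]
e^{tA} =
  [exp(5*t), t*exp(5*t), 0]
  [0, exp(5*t), 0]
  [0, t*exp(5*t), exp(5*t)]

Strategy: write A = P · J · P⁻¹ where J is a Jordan canonical form, so e^{tA} = P · e^{tJ} · P⁻¹, and e^{tJ} can be computed block-by-block.

A has Jordan form
J =
  [5, 1, 0]
  [0, 5, 0]
  [0, 0, 5]
(up to reordering of blocks).

Per-block formulas:
  For a 2×2 Jordan block J_2(5): exp(t · J_2(5)) = e^(5t)·(I + t·N), where N is the 2×2 nilpotent shift.
  For a 1×1 block at λ = 5: exp(t · [5]) = [e^(5t)].

After assembling e^{tJ} and conjugating by P, we get:

e^{tA} =
  [exp(5*t), t*exp(5*t), 0]
  [0, exp(5*t), 0]
  [0, t*exp(5*t), exp(5*t)]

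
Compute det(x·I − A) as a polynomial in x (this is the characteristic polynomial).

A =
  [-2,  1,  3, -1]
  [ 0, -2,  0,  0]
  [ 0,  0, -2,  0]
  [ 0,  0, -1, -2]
x^4 + 8*x^3 + 24*x^2 + 32*x + 16

Expanding det(x·I − A) (e.g. by cofactor expansion or by noting that A is similar to its Jordan form J, which has the same characteristic polynomial as A) gives
  χ_A(x) = x^4 + 8*x^3 + 24*x^2 + 32*x + 16
which factors as (x + 2)^4. The eigenvalues (with algebraic multiplicities) are λ = -2 with multiplicity 4.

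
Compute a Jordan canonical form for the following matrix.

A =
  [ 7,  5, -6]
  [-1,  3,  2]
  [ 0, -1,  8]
J_3(6)

The characteristic polynomial is
  det(x·I − A) = x^3 - 18*x^2 + 108*x - 216 = (x - 6)^3

Eigenvalues and multiplicities (the geometric multiplicity of λ is n − rank(A − λI), which equals the number of Jordan blocks for λ):
  λ = 6: algebraic multiplicity = 3, geometric multiplicity = 1

Determining the block sizes for each eigenvalue:
  λ = 6: one block (gm = 1), so the single block has size am = 3 → block sizes [3]

Assembling the blocks gives a Jordan form
J =
  [6, 1, 0]
  [0, 6, 1]
  [0, 0, 6]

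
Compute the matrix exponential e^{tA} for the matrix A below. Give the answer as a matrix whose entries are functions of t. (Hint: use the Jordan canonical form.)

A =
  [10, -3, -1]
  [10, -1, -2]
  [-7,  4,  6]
e^{tA} =
  [t^2*exp(5*t) + 5*t*exp(5*t) + exp(5*t), -t^2*exp(5*t)/2 - 3*t*exp(5*t), -t*exp(5*t)]
  [2*t^2*exp(5*t) + 10*t*exp(5*t), -t^2*exp(5*t) - 6*t*exp(5*t) + exp(5*t), -2*t*exp(5*t)]
  [-t^2*exp(5*t) - 7*t*exp(5*t), t^2*exp(5*t)/2 + 4*t*exp(5*t), t*exp(5*t) + exp(5*t)]

Strategy: write A = P · J · P⁻¹ where J is a Jordan canonical form, so e^{tA} = P · e^{tJ} · P⁻¹, and e^{tJ} can be computed block-by-block.

A has Jordan form
J =
  [5, 1, 0]
  [0, 5, 1]
  [0, 0, 5]
(up to reordering of blocks).

Per-block formulas:
  For a 3×3 Jordan block J_3(5): exp(t · J_3(5)) = e^(5t)·(I + t·N + (t^2/2)·N^2), where N is the 3×3 nilpotent shift.

After assembling e^{tJ} and conjugating by P, we get:

e^{tA} =
  [t^2*exp(5*t) + 5*t*exp(5*t) + exp(5*t), -t^2*exp(5*t)/2 - 3*t*exp(5*t), -t*exp(5*t)]
  [2*t^2*exp(5*t) + 10*t*exp(5*t), -t^2*exp(5*t) - 6*t*exp(5*t) + exp(5*t), -2*t*exp(5*t)]
  [-t^2*exp(5*t) - 7*t*exp(5*t), t^2*exp(5*t)/2 + 4*t*exp(5*t), t*exp(5*t) + exp(5*t)]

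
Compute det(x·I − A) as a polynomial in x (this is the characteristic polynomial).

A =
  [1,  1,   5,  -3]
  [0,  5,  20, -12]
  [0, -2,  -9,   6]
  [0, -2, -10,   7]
x^4 - 4*x^3 + 6*x^2 - 4*x + 1

Expanding det(x·I − A) (e.g. by cofactor expansion or by noting that A is similar to its Jordan form J, which has the same characteristic polynomial as A) gives
  χ_A(x) = x^4 - 4*x^3 + 6*x^2 - 4*x + 1
which factors as (x - 1)^4. The eigenvalues (with algebraic multiplicities) are λ = 1 with multiplicity 4.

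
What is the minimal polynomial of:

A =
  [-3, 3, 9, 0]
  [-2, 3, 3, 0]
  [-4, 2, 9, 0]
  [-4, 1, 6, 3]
x^3 - 9*x^2 + 27*x - 27

The characteristic polynomial is χ_A(x) = (x - 3)^4, so the eigenvalues are known. The minimal polynomial is
  m_A(x) = Π_λ (x − λ)^{k_λ}
where k_λ is the size of the *largest* Jordan block for λ (equivalently, the smallest k with (A − λI)^k v = 0 for every generalised eigenvector v of λ).

  λ = 3: largest Jordan block has size 3, contributing (x − 3)^3

So m_A(x) = (x - 3)^3 = x^3 - 9*x^2 + 27*x - 27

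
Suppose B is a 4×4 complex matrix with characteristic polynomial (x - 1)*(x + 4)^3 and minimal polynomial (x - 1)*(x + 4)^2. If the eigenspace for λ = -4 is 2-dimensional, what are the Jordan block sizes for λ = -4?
Block sizes for λ = -4: [2, 1]

Step 1 — from the characteristic polynomial, algebraic multiplicity of λ = -4 is 3. From dim ker(B − (-4)·I) = 2, there are exactly 2 Jordan blocks for λ = -4.
Step 2 — from the minimal polynomial, the factor (x + 4)^2 tells us the largest block for λ = -4 has size 2.
Step 3 — with total size 3, 2 blocks, and largest block 2, the block sizes (in nonincreasing order) are [2, 1].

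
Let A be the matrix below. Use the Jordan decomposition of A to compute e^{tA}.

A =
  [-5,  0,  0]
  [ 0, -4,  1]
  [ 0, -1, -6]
e^{tA} =
  [exp(-5*t), 0, 0]
  [0, t*exp(-5*t) + exp(-5*t), t*exp(-5*t)]
  [0, -t*exp(-5*t), -t*exp(-5*t) + exp(-5*t)]

Strategy: write A = P · J · P⁻¹ where J is a Jordan canonical form, so e^{tA} = P · e^{tJ} · P⁻¹, and e^{tJ} can be computed block-by-block.

A has Jordan form
J =
  [-5,  1,  0]
  [ 0, -5,  0]
  [ 0,  0, -5]
(up to reordering of blocks).

Per-block formulas:
  For a 2×2 Jordan block J_2(-5): exp(t · J_2(-5)) = e^(-5t)·(I + t·N), where N is the 2×2 nilpotent shift.
  For a 1×1 block at λ = -5: exp(t · [-5]) = [e^(-5t)].

After assembling e^{tJ} and conjugating by P, we get:

e^{tA} =
  [exp(-5*t), 0, 0]
  [0, t*exp(-5*t) + exp(-5*t), t*exp(-5*t)]
  [0, -t*exp(-5*t), -t*exp(-5*t) + exp(-5*t)]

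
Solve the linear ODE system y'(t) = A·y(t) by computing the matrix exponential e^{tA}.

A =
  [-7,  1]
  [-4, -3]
e^{tA} =
  [-2*t*exp(-5*t) + exp(-5*t), t*exp(-5*t)]
  [-4*t*exp(-5*t), 2*t*exp(-5*t) + exp(-5*t)]

Strategy: write A = P · J · P⁻¹ where J is a Jordan canonical form, so e^{tA} = P · e^{tJ} · P⁻¹, and e^{tJ} can be computed block-by-block.

A has Jordan form
J =
  [-5,  1]
  [ 0, -5]
(up to reordering of blocks).

Per-block formulas:
  For a 2×2 Jordan block J_2(-5): exp(t · J_2(-5)) = e^(-5t)·(I + t·N), where N is the 2×2 nilpotent shift.

After assembling e^{tJ} and conjugating by P, we get:

e^{tA} =
  [-2*t*exp(-5*t) + exp(-5*t), t*exp(-5*t)]
  [-4*t*exp(-5*t), 2*t*exp(-5*t) + exp(-5*t)]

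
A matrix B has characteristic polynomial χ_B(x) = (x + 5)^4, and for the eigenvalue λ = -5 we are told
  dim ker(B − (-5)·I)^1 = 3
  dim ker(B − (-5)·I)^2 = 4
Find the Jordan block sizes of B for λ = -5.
Block sizes for λ = -5: [2, 1, 1]

From the dimensions of kernels of powers, the number of Jordan blocks of size at least j is d_j − d_{j−1} where d_j = dim ker(N^j) (with d_0 = 0). Computing the differences gives [3, 1].
The number of blocks of size exactly k is (#blocks of size ≥ k) − (#blocks of size ≥ k + 1), so the partition is: 2 block(s) of size 1, 1 block(s) of size 2.
In nonincreasing order the block sizes are [2, 1, 1].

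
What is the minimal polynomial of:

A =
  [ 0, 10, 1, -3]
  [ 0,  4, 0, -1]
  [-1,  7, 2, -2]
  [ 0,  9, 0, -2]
x^2 - 2*x + 1

The characteristic polynomial is χ_A(x) = (x - 1)^4, so the eigenvalues are known. The minimal polynomial is
  m_A(x) = Π_λ (x − λ)^{k_λ}
where k_λ is the size of the *largest* Jordan block for λ (equivalently, the smallest k with (A − λI)^k v = 0 for every generalised eigenvector v of λ).

  λ = 1: largest Jordan block has size 2, contributing (x − 1)^2

So m_A(x) = (x - 1)^2 = x^2 - 2*x + 1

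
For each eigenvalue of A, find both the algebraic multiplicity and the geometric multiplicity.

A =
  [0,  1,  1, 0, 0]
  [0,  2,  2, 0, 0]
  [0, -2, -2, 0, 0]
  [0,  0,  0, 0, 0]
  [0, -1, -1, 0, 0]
λ = 0: alg = 5, geom = 4

Step 1 — factor the characteristic polynomial to read off the algebraic multiplicities:
  χ_A(x) = x^5

Step 2 — compute geometric multiplicities via the rank-nullity identity g(λ) = n − rank(A − λI):
  rank(A − (0)·I) = 1, so dim ker(A − (0)·I) = n − 1 = 4

Summary:
  λ = 0: algebraic multiplicity = 5, geometric multiplicity = 4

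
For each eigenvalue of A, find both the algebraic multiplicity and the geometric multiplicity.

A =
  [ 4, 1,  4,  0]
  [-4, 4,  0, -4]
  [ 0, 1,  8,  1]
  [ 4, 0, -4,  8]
λ = 6: alg = 4, geom = 2

Step 1 — factor the characteristic polynomial to read off the algebraic multiplicities:
  χ_A(x) = (x - 6)^4

Step 2 — compute geometric multiplicities via the rank-nullity identity g(λ) = n − rank(A − λI):
  rank(A − (6)·I) = 2, so dim ker(A − (6)·I) = n − 2 = 2

Summary:
  λ = 6: algebraic multiplicity = 4, geometric multiplicity = 2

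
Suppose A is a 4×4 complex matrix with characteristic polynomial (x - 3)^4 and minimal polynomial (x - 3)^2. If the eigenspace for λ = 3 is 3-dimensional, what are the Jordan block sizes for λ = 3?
Block sizes for λ = 3: [2, 1, 1]

Step 1 — from the characteristic polynomial, algebraic multiplicity of λ = 3 is 4. From dim ker(A − (3)·I) = 3, there are exactly 3 Jordan blocks for λ = 3.
Step 2 — from the minimal polynomial, the factor (x − 3)^2 tells us the largest block for λ = 3 has size 2.
Step 3 — with total size 4, 3 blocks, and largest block 2, the block sizes (in nonincreasing order) are [2, 1, 1].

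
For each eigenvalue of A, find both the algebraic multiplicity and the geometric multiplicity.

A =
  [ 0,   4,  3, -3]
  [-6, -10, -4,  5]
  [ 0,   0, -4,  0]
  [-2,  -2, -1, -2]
λ = -4: alg = 4, geom = 2

Step 1 — factor the characteristic polynomial to read off the algebraic multiplicities:
  χ_A(x) = (x + 4)^4

Step 2 — compute geometric multiplicities via the rank-nullity identity g(λ) = n − rank(A − λI):
  rank(A − (-4)·I) = 2, so dim ker(A − (-4)·I) = n − 2 = 2

Summary:
  λ = -4: algebraic multiplicity = 4, geometric multiplicity = 2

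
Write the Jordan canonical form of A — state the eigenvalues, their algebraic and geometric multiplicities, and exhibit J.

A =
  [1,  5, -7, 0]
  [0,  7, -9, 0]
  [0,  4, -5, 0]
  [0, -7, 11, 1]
J_3(1) ⊕ J_1(1)

The characteristic polynomial is
  det(x·I − A) = x^4 - 4*x^3 + 6*x^2 - 4*x + 1 = (x - 1)^4

Eigenvalues and multiplicities (the geometric multiplicity of λ is n − rank(A − λI), which equals the number of Jordan blocks for λ):
  λ = 1: algebraic multiplicity = 4, geometric multiplicity = 2

Determining the block sizes for each eigenvalue:
  λ = 1: with am = 4 and gm = 2, the partition is not yet determined (e.g. several partitions of 4 into 2 parts exist). Let N = A − (1)·I. Computing rank(N^1) = 2, rank(N^2) = 1, rank(N^3) = 0; the number of blocks of size ≥ j is rank(N^{j−1}) − rank(N^j), giving [2, 1, 1]. So we have 1 block(s) of size 3, 1 block(s) of size 1 → block sizes [3, 1]

Assembling the blocks gives a Jordan form
J =
  [1, 1, 0, 0]
  [0, 1, 1, 0]
  [0, 0, 1, 0]
  [0, 0, 0, 1]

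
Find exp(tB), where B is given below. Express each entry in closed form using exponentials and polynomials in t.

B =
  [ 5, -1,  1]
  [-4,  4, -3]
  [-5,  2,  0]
e^{tB} =
  [3*t^2*exp(3*t)/2 + 2*t*exp(3*t) + exp(3*t), -t^2*exp(3*t)/2 - t*exp(3*t), t^2*exp(3*t) + t*exp(3*t)]
  [3*t^2*exp(3*t)/2 - 4*t*exp(3*t), -t^2*exp(3*t)/2 + t*exp(3*t) + exp(3*t), t^2*exp(3*t) - 3*t*exp(3*t)]
  [-3*t^2*exp(3*t)/2 - 5*t*exp(3*t), t^2*exp(3*t)/2 + 2*t*exp(3*t), -t^2*exp(3*t) - 3*t*exp(3*t) + exp(3*t)]

Strategy: write B = P · J · P⁻¹ where J is a Jordan canonical form, so e^{tB} = P · e^{tJ} · P⁻¹, and e^{tJ} can be computed block-by-block.

B has Jordan form
J =
  [3, 1, 0]
  [0, 3, 1]
  [0, 0, 3]
(up to reordering of blocks).

Per-block formulas:
  For a 3×3 Jordan block J_3(3): exp(t · J_3(3)) = e^(3t)·(I + t·N + (t^2/2)·N^2), where N is the 3×3 nilpotent shift.

After assembling e^{tJ} and conjugating by P, we get:

e^{tB} =
  [3*t^2*exp(3*t)/2 + 2*t*exp(3*t) + exp(3*t), -t^2*exp(3*t)/2 - t*exp(3*t), t^2*exp(3*t) + t*exp(3*t)]
  [3*t^2*exp(3*t)/2 - 4*t*exp(3*t), -t^2*exp(3*t)/2 + t*exp(3*t) + exp(3*t), t^2*exp(3*t) - 3*t*exp(3*t)]
  [-3*t^2*exp(3*t)/2 - 5*t*exp(3*t), t^2*exp(3*t)/2 + 2*t*exp(3*t), -t^2*exp(3*t) - 3*t*exp(3*t) + exp(3*t)]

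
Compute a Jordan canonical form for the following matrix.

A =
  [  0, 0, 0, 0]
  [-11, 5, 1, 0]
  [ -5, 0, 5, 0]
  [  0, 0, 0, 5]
J_1(0) ⊕ J_2(5) ⊕ J_1(5)

The characteristic polynomial is
  det(x·I − A) = x^4 - 15*x^3 + 75*x^2 - 125*x = x*(x - 5)^3

Eigenvalues and multiplicities (the geometric multiplicity of λ is n − rank(A − λI), which equals the number of Jordan blocks for λ):
  λ = 0: algebraic multiplicity = 1, geometric multiplicity = 1
  λ = 5: algebraic multiplicity = 3, geometric multiplicity = 2

Determining the block sizes for each eigenvalue:
  λ = 0: one block (gm = 1), so the single block has size am = 1 → block sizes [1]
  λ = 5: 2 blocks summing to 3 forces exactly one block of size 2 and the rest size 1 → block sizes [2, 1]

Assembling the blocks gives a Jordan form
J =
  [0, 0, 0, 0]
  [0, 5, 1, 0]
  [0, 0, 5, 0]
  [0, 0, 0, 5]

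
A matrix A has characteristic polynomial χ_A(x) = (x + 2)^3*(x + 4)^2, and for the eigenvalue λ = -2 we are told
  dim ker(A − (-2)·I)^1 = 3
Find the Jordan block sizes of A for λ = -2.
Block sizes for λ = -2: [1, 1, 1]

From the dimensions of kernels of powers, the number of Jordan blocks of size at least j is d_j − d_{j−1} where d_j = dim ker(N^j) (with d_0 = 0). Computing the differences gives [3].
The number of blocks of size exactly k is (#blocks of size ≥ k) − (#blocks of size ≥ k + 1), so the partition is: 3 block(s) of size 1.
In nonincreasing order the block sizes are [1, 1, 1].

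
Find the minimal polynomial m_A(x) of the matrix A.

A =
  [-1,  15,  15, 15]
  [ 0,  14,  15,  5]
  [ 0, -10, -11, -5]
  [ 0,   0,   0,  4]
x^2 - 3*x - 4

The characteristic polynomial is χ_A(x) = (x - 4)^2*(x + 1)^2, so the eigenvalues are known. The minimal polynomial is
  m_A(x) = Π_λ (x − λ)^{k_λ}
where k_λ is the size of the *largest* Jordan block for λ (equivalently, the smallest k with (A − λI)^k v = 0 for every generalised eigenvector v of λ).

  λ = -1: largest Jordan block has size 1, contributing (x + 1)
  λ = 4: largest Jordan block has size 1, contributing (x − 4)

So m_A(x) = (x - 4)*(x + 1) = x^2 - 3*x - 4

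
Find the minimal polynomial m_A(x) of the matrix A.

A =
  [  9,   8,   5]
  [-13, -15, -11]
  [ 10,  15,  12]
x^3 - 6*x^2 + 12*x - 8

The characteristic polynomial is χ_A(x) = (x - 2)^3, so the eigenvalues are known. The minimal polynomial is
  m_A(x) = Π_λ (x − λ)^{k_λ}
where k_λ is the size of the *largest* Jordan block for λ (equivalently, the smallest k with (A − λI)^k v = 0 for every generalised eigenvector v of λ).

  λ = 2: largest Jordan block has size 3, contributing (x − 2)^3

So m_A(x) = (x - 2)^3 = x^3 - 6*x^2 + 12*x - 8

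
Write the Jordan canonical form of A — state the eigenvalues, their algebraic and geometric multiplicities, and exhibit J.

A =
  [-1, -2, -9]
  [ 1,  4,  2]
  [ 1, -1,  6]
J_3(3)

The characteristic polynomial is
  det(x·I − A) = x^3 - 9*x^2 + 27*x - 27 = (x - 3)^3

Eigenvalues and multiplicities (the geometric multiplicity of λ is n − rank(A − λI), which equals the number of Jordan blocks for λ):
  λ = 3: algebraic multiplicity = 3, geometric multiplicity = 1

Determining the block sizes for each eigenvalue:
  λ = 3: one block (gm = 1), so the single block has size am = 3 → block sizes [3]

Assembling the blocks gives a Jordan form
J =
  [3, 1, 0]
  [0, 3, 1]
  [0, 0, 3]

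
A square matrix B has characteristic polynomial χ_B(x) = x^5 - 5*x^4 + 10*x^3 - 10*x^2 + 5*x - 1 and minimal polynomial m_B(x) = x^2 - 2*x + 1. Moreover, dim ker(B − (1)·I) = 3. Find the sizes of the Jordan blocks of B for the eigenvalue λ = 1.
Block sizes for λ = 1: [2, 2, 1]

Step 1 — from the characteristic polynomial, algebraic multiplicity of λ = 1 is 5. From dim ker(B − (1)·I) = 3, there are exactly 3 Jordan blocks for λ = 1.
Step 2 — from the minimal polynomial, the factor (x − 1)^2 tells us the largest block for λ = 1 has size 2.
Step 3 — with total size 5, 3 blocks, and largest block 2, the block sizes (in nonincreasing order) are [2, 2, 1].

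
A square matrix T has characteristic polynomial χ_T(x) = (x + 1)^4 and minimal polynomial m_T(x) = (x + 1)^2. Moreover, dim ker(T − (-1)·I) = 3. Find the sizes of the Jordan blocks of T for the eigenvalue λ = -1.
Block sizes for λ = -1: [2, 1, 1]

Step 1 — from the characteristic polynomial, algebraic multiplicity of λ = -1 is 4. From dim ker(T − (-1)·I) = 3, there are exactly 3 Jordan blocks for λ = -1.
Step 2 — from the minimal polynomial, the factor (x + 1)^2 tells us the largest block for λ = -1 has size 2.
Step 3 — with total size 4, 3 blocks, and largest block 2, the block sizes (in nonincreasing order) are [2, 1, 1].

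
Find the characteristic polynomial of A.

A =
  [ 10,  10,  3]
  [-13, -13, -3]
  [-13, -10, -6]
x^3 + 9*x^2 + 27*x + 27

Expanding det(x·I − A) (e.g. by cofactor expansion or by noting that A is similar to its Jordan form J, which has the same characteristic polynomial as A) gives
  χ_A(x) = x^3 + 9*x^2 + 27*x + 27
which factors as (x + 3)^3. The eigenvalues (with algebraic multiplicities) are λ = -3 with multiplicity 3.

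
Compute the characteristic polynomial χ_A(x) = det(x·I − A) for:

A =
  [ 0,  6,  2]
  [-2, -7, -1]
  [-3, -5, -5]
x^3 + 12*x^2 + 48*x + 64

Expanding det(x·I − A) (e.g. by cofactor expansion or by noting that A is similar to its Jordan form J, which has the same characteristic polynomial as A) gives
  χ_A(x) = x^3 + 12*x^2 + 48*x + 64
which factors as (x + 4)^3. The eigenvalues (with algebraic multiplicities) are λ = -4 with multiplicity 3.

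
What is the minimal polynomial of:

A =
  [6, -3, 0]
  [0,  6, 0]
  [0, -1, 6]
x^2 - 12*x + 36

The characteristic polynomial is χ_A(x) = (x - 6)^3, so the eigenvalues are known. The minimal polynomial is
  m_A(x) = Π_λ (x − λ)^{k_λ}
where k_λ is the size of the *largest* Jordan block for λ (equivalently, the smallest k with (A − λI)^k v = 0 for every generalised eigenvector v of λ).

  λ = 6: largest Jordan block has size 2, contributing (x − 6)^2

So m_A(x) = (x - 6)^2 = x^2 - 12*x + 36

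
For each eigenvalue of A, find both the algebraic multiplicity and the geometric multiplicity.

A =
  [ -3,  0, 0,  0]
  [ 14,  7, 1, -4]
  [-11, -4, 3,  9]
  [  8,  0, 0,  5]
λ = -3: alg = 1, geom = 1; λ = 5: alg = 3, geom = 1

Step 1 — factor the characteristic polynomial to read off the algebraic multiplicities:
  χ_A(x) = (x - 5)^3*(x + 3)

Step 2 — compute geometric multiplicities via the rank-nullity identity g(λ) = n − rank(A − λI):
  rank(A − (-3)·I) = 3, so dim ker(A − (-3)·I) = n − 3 = 1
  rank(A − (5)·I) = 3, so dim ker(A − (5)·I) = n − 3 = 1

Summary:
  λ = -3: algebraic multiplicity = 1, geometric multiplicity = 1
  λ = 5: algebraic multiplicity = 3, geometric multiplicity = 1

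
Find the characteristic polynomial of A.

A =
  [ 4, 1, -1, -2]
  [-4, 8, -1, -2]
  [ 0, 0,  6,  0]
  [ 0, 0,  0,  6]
x^4 - 24*x^3 + 216*x^2 - 864*x + 1296

Expanding det(x·I − A) (e.g. by cofactor expansion or by noting that A is similar to its Jordan form J, which has the same characteristic polynomial as A) gives
  χ_A(x) = x^4 - 24*x^3 + 216*x^2 - 864*x + 1296
which factors as (x - 6)^4. The eigenvalues (with algebraic multiplicities) are λ = 6 with multiplicity 4.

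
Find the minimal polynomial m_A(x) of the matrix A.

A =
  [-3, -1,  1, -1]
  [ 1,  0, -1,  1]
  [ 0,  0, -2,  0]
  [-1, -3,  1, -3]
x^3 + 6*x^2 + 12*x + 8

The characteristic polynomial is χ_A(x) = (x + 2)^4, so the eigenvalues are known. The minimal polynomial is
  m_A(x) = Π_λ (x − λ)^{k_λ}
where k_λ is the size of the *largest* Jordan block for λ (equivalently, the smallest k with (A − λI)^k v = 0 for every generalised eigenvector v of λ).

  λ = -2: largest Jordan block has size 3, contributing (x + 2)^3

So m_A(x) = (x + 2)^3 = x^3 + 6*x^2 + 12*x + 8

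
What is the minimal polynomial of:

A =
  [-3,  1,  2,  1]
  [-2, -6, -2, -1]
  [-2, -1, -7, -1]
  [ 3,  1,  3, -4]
x^3 + 15*x^2 + 75*x + 125

The characteristic polynomial is χ_A(x) = (x + 5)^4, so the eigenvalues are known. The minimal polynomial is
  m_A(x) = Π_λ (x − λ)^{k_λ}
where k_λ is the size of the *largest* Jordan block for λ (equivalently, the smallest k with (A − λI)^k v = 0 for every generalised eigenvector v of λ).

  λ = -5: largest Jordan block has size 3, contributing (x + 5)^3

So m_A(x) = (x + 5)^3 = x^3 + 15*x^2 + 75*x + 125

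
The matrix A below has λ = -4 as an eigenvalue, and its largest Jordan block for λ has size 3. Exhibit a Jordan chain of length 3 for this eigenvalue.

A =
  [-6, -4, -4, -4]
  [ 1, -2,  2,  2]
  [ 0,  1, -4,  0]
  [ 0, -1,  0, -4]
A Jordan chain for λ = -4 of length 3:
v_1 = (0, 0, 1, -1)ᵀ
v_2 = (-2, 1, 0, 0)ᵀ
v_3 = (1, 0, 0, 0)ᵀ

Let N = A − (-4)·I. We want v_3 with N^3 v_3 = 0 but N^2 v_3 ≠ 0; then v_{j-1} := N · v_j for j = 3, …, 2.

Pick v_3 = (1, 0, 0, 0)ᵀ.
Then v_2 = N · v_3 = (-2, 1, 0, 0)ᵀ.
Then v_1 = N · v_2 = (0, 0, 1, -1)ᵀ.

Sanity check: (A − (-4)·I) v_1 = (0, 0, 0, 0)ᵀ = 0. ✓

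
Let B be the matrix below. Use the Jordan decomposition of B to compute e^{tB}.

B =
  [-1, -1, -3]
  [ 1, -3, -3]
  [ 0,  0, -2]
e^{tB} =
  [t*exp(-2*t) + exp(-2*t), -t*exp(-2*t), -3*t*exp(-2*t)]
  [t*exp(-2*t), -t*exp(-2*t) + exp(-2*t), -3*t*exp(-2*t)]
  [0, 0, exp(-2*t)]

Strategy: write B = P · J · P⁻¹ where J is a Jordan canonical form, so e^{tB} = P · e^{tJ} · P⁻¹, and e^{tJ} can be computed block-by-block.

B has Jordan form
J =
  [-2,  1,  0]
  [ 0, -2,  0]
  [ 0,  0, -2]
(up to reordering of blocks).

Per-block formulas:
  For a 2×2 Jordan block J_2(-2): exp(t · J_2(-2)) = e^(-2t)·(I + t·N), where N is the 2×2 nilpotent shift.
  For a 1×1 block at λ = -2: exp(t · [-2]) = [e^(-2t)].

After assembling e^{tJ} and conjugating by P, we get:

e^{tB} =
  [t*exp(-2*t) + exp(-2*t), -t*exp(-2*t), -3*t*exp(-2*t)]
  [t*exp(-2*t), -t*exp(-2*t) + exp(-2*t), -3*t*exp(-2*t)]
  [0, 0, exp(-2*t)]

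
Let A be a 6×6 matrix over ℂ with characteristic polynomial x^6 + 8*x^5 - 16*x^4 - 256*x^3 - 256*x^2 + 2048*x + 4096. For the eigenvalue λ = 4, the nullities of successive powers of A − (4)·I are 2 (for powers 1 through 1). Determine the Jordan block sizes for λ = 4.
Block sizes for λ = 4: [1, 1]

From the dimensions of kernels of powers, the number of Jordan blocks of size at least j is d_j − d_{j−1} where d_j = dim ker(N^j) (with d_0 = 0). Computing the differences gives [2].
The number of blocks of size exactly k is (#blocks of size ≥ k) − (#blocks of size ≥ k + 1), so the partition is: 2 block(s) of size 1.
In nonincreasing order the block sizes are [1, 1].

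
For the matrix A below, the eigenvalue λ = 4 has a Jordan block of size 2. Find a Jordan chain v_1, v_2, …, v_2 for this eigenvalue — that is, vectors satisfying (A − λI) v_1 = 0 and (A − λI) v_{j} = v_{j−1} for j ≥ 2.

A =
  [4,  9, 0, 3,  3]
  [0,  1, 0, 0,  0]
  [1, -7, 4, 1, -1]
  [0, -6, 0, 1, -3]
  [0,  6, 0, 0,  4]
A Jordan chain for λ = 4 of length 2:
v_1 = (0, 0, 1, 0, 0)ᵀ
v_2 = (1, 0, 0, 0, 0)ᵀ

Let N = A − (4)·I. We want v_2 with N^2 v_2 = 0 but N^1 v_2 ≠ 0; then v_{j-1} := N · v_j for j = 2, …, 2.

Pick v_2 = (1, 0, 0, 0, 0)ᵀ.
Then v_1 = N · v_2 = (0, 0, 1, 0, 0)ᵀ.

Sanity check: (A − (4)·I) v_1 = (0, 0, 0, 0, 0)ᵀ = 0. ✓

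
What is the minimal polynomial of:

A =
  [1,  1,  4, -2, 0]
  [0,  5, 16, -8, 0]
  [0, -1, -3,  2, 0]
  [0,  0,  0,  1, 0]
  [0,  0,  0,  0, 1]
x^2 - 2*x + 1

The characteristic polynomial is χ_A(x) = (x - 1)^5, so the eigenvalues are known. The minimal polynomial is
  m_A(x) = Π_λ (x − λ)^{k_λ}
where k_λ is the size of the *largest* Jordan block for λ (equivalently, the smallest k with (A − λI)^k v = 0 for every generalised eigenvector v of λ).

  λ = 1: largest Jordan block has size 2, contributing (x − 1)^2

So m_A(x) = (x - 1)^2 = x^2 - 2*x + 1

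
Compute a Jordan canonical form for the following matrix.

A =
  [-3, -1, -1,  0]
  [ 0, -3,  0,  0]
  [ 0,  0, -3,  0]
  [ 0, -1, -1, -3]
J_2(-3) ⊕ J_1(-3) ⊕ J_1(-3)

The characteristic polynomial is
  det(x·I − A) = x^4 + 12*x^3 + 54*x^2 + 108*x + 81 = (x + 3)^4

Eigenvalues and multiplicities (the geometric multiplicity of λ is n − rank(A − λI), which equals the number of Jordan blocks for λ):
  λ = -3: algebraic multiplicity = 4, geometric multiplicity = 3

Determining the block sizes for each eigenvalue:
  λ = -3: 3 blocks summing to 4 forces exactly one block of size 2 and the rest size 1 → block sizes [2, 1, 1]

Assembling the blocks gives a Jordan form
J =
  [-3,  1,  0,  0]
  [ 0, -3,  0,  0]
  [ 0,  0, -3,  0]
  [ 0,  0,  0, -3]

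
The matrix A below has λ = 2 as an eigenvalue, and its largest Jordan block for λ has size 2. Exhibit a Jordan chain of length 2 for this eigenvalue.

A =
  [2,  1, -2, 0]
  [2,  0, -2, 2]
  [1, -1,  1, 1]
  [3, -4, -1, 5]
A Jordan chain for λ = 2 of length 2:
v_1 = (0, 2, 1, 3)ᵀ
v_2 = (1, 0, 0, 0)ᵀ

Let N = A − (2)·I. We want v_2 with N^2 v_2 = 0 but N^1 v_2 ≠ 0; then v_{j-1} := N · v_j for j = 2, …, 2.

Pick v_2 = (1, 0, 0, 0)ᵀ.
Then v_1 = N · v_2 = (0, 2, 1, 3)ᵀ.

Sanity check: (A − (2)·I) v_1 = (0, 0, 0, 0)ᵀ = 0. ✓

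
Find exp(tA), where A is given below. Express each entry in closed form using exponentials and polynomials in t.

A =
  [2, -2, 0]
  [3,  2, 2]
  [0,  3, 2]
e^{tA} =
  [-3*t^2*exp(2*t) + exp(2*t), -2*t*exp(2*t), -2*t^2*exp(2*t)]
  [3*t*exp(2*t), exp(2*t), 2*t*exp(2*t)]
  [9*t^2*exp(2*t)/2, 3*t*exp(2*t), 3*t^2*exp(2*t) + exp(2*t)]

Strategy: write A = P · J · P⁻¹ where J is a Jordan canonical form, so e^{tA} = P · e^{tJ} · P⁻¹, and e^{tJ} can be computed block-by-block.

A has Jordan form
J =
  [2, 1, 0]
  [0, 2, 1]
  [0, 0, 2]
(up to reordering of blocks).

Per-block formulas:
  For a 3×3 Jordan block J_3(2): exp(t · J_3(2)) = e^(2t)·(I + t·N + (t^2/2)·N^2), where N is the 3×3 nilpotent shift.

After assembling e^{tJ} and conjugating by P, we get:

e^{tA} =
  [-3*t^2*exp(2*t) + exp(2*t), -2*t*exp(2*t), -2*t^2*exp(2*t)]
  [3*t*exp(2*t), exp(2*t), 2*t*exp(2*t)]
  [9*t^2*exp(2*t)/2, 3*t*exp(2*t), 3*t^2*exp(2*t) + exp(2*t)]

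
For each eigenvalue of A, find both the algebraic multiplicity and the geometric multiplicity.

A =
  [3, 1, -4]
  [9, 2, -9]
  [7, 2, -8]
λ = -1: alg = 3, geom = 1

Step 1 — factor the characteristic polynomial to read off the algebraic multiplicities:
  χ_A(x) = (x + 1)^3

Step 2 — compute geometric multiplicities via the rank-nullity identity g(λ) = n − rank(A − λI):
  rank(A − (-1)·I) = 2, so dim ker(A − (-1)·I) = n − 2 = 1

Summary:
  λ = -1: algebraic multiplicity = 3, geometric multiplicity = 1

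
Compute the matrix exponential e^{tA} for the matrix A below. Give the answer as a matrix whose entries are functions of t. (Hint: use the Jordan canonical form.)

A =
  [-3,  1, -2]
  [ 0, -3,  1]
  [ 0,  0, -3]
e^{tA} =
  [exp(-3*t), t*exp(-3*t), t^2*exp(-3*t)/2 - 2*t*exp(-3*t)]
  [0, exp(-3*t), t*exp(-3*t)]
  [0, 0, exp(-3*t)]

Strategy: write A = P · J · P⁻¹ where J is a Jordan canonical form, so e^{tA} = P · e^{tJ} · P⁻¹, and e^{tJ} can be computed block-by-block.

A has Jordan form
J =
  [-3,  1,  0]
  [ 0, -3,  1]
  [ 0,  0, -3]
(up to reordering of blocks).

Per-block formulas:
  For a 3×3 Jordan block J_3(-3): exp(t · J_3(-3)) = e^(-3t)·(I + t·N + (t^2/2)·N^2), where N is the 3×3 nilpotent shift.

After assembling e^{tJ} and conjugating by P, we get:

e^{tA} =
  [exp(-3*t), t*exp(-3*t), t^2*exp(-3*t)/2 - 2*t*exp(-3*t)]
  [0, exp(-3*t), t*exp(-3*t)]
  [0, 0, exp(-3*t)]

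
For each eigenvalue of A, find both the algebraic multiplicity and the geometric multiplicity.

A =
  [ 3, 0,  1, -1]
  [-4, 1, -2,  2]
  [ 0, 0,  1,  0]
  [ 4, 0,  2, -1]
λ = 1: alg = 4, geom = 3

Step 1 — factor the characteristic polynomial to read off the algebraic multiplicities:
  χ_A(x) = (x - 1)^4

Step 2 — compute geometric multiplicities via the rank-nullity identity g(λ) = n − rank(A − λI):
  rank(A − (1)·I) = 1, so dim ker(A − (1)·I) = n − 1 = 3

Summary:
  λ = 1: algebraic multiplicity = 4, geometric multiplicity = 3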